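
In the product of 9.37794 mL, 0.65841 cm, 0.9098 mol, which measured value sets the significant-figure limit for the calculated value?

9.37794 mL → 6 s.f.; 0.65841 cm → 5 s.f.; 0.9098 mol → 4 s.f.
The fewest is 4 significant figures, from 0.9098 mol.

0.9098 mol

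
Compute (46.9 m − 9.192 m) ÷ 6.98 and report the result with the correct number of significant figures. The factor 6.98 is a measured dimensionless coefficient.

46.9 m − 9.192 m = 37.708 m; the difference is limited to 1 decimal place (3 s.f.).
Carrying full precision, 37.708 ÷ 6.98 = 5.40229226361… m; 6.98 has 3 s.f., so the result keeps min(3, 3) = 3 s.f.
Rounded to 3 significant figures: 5.40 m.

5.40 m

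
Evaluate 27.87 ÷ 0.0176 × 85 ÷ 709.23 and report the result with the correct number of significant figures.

27.87 ÷ 0.0176 × 85 ÷ 709.23 = 189.782484974…
Multiplication/division keeps the fewest significant figures: 27.87 → 4 s.f., 0.0176 → 3 s.f., 85 → 2 s.f., 709.23 → 5 s.f.; limit is 2.
Rounded to 2 significant figures: 1.9 × 10^2.

1.9 × 10^2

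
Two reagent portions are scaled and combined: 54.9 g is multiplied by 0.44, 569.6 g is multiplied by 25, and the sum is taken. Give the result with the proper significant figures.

1.4 × 10⁴ g

54.9 × 0.44 = 24.156 → 24 g (2 s.f., last digit at the 10^0 place).
569.6 × 25 = 14240 → 1.4 × 10⁴ g (2 s.f., last digit at the 10^3 place).
Sum: 14264.156 g; keep the coarser place, 10^3.
Result: 1.4 × 10⁴ g.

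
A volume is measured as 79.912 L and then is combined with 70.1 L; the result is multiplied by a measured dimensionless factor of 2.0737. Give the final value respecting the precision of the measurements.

79.912 L + 70.1 L = 150.012 L; the sum is limited to 1 decimal place (4 s.f.).
Carrying full precision, 150.012 × 2.0737 = 311.0798844 L; 2.0737 has 5 s.f., so the result keeps min(4, 5) = 4 s.f.
Rounded to 4 significant figures: 311.1 L.

311.1 L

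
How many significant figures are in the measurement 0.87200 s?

5

0.87200: leading zeros are not significant; trailing zeros after a decimal point are significant.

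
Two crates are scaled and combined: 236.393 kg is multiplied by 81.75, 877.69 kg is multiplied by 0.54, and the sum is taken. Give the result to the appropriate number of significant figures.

1.980 × 10^4 kg

236.393 × 81.75 = 19325.12775 → 1.933 × 10^4 kg (4 s.f., last digit at the 10^1 place).
877.69 × 0.54 = 473.9526 → 4.7 × 10^2 kg (2 s.f., last digit at the 10^1 place).
Sum: 19799.08035 kg; keep the coarser place, 10^1.
Result: 1.980 × 10^4 kg.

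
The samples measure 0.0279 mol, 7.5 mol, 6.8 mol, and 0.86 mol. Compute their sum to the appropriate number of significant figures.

0.0279 mol + 7.5 mol + 6.8 mol + 0.86 mol = 15.1879 mol.
Addition/subtraction keeps the fewest decimal places: 0.0279 → 4 decimal places, 7.5 → 1 decimal place, 6.8 → 1 decimal place, 0.86 → 2 decimal places; limit is 1.
Rounded to 1 decimal place: 15.2 mol.

15.2 mol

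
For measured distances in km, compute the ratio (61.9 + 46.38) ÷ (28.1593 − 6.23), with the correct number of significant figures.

4.938

61.9 + 46.38 = 108.28, limited to 1 d.p. → 4 s.f.; 28.1593 − 6.23 = 21.9293, limited to 2 d.p. → 4 s.f.
Carrying full precision, 108.28 ÷ 21.9293 = 4.93768610945…; keep min(4, 4) = 4 s.f.
Rounded to 4 significant figures: 4.938.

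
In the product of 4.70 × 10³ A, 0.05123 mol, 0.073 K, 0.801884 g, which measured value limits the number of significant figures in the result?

4.70 × 10³ A → 3 s.f.; 0.05123 mol → 4 s.f.; 0.073 K → 2 s.f.; 0.801884 g → 6 s.f.
The fewest is 2 significant figures, from 0.073 K.

0.073 K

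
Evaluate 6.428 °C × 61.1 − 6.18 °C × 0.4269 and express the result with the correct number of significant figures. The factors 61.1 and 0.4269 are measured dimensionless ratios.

6.428 × 61.1 = 392.7508 → 393 °C (3 s.f., last digit at the 10^0 place).
6.18 × 0.4269 = 2.638242 → 2.64 °C (3 s.f., last digit at the 10^-2 place).
Difference: 390.112558 °C; keep the coarser place, 10^0.
Result: 3.90 × 10² °C.

3.90 × 10² °C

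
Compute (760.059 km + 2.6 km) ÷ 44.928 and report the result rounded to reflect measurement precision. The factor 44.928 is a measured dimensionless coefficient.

16.98 km

760.059 km + 2.6 km = 762.659 km; the sum is limited to 1 decimal place (4 s.f.).
Carrying full precision, 762.659 ÷ 44.928 = 16.9751379986… km; 44.928 has 5 s.f., so the result keeps min(4, 5) = 4 s.f.
Rounded to 4 significant figures: 16.98 km.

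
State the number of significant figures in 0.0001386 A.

0.0001386: leading zeros are not significant.

4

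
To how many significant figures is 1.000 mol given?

1.000: trailing zeros after a decimal point are significant.

4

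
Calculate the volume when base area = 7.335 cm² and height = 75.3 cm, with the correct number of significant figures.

volume = 7.335 cm² × 75.3 cm = 552.3255 cm³.
7.335 has 4 significant figures; 75.3 has 3.
Division/multiplication keeps the fewest: 3 significant figures.
Rounded: 552 cm³.

552 cm³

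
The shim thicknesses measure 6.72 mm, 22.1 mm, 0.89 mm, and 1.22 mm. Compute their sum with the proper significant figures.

30.9 mm

6.72 mm + 22.1 mm + 0.89 mm + 1.22 mm = 30.93 mm.
Addition/subtraction keeps the fewest decimal places: 6.72 → 2 decimal places, 22.1 → 1 decimal place, 0.89 → 2 decimal places, 1.22 → 2 decimal places; limit is 1.
Rounded to 1 decimal place: 30.9 mm.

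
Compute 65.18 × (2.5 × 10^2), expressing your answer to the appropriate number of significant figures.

1.6 × 10^4

65.18 × (2.5 × 10^2) = 16295
Multiplication/division keeps the fewest significant figures: 65.18 → 4 s.f., 2.5 × 10^2 → 2 s.f.; limit is 2.
Rounded to 2 significant figures: 1.6 × 10^4.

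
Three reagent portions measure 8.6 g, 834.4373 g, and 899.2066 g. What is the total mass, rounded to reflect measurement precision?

1742.2 g

8.6 g + 834.4373 g + 899.2066 g = 1742.2439 g.
Addition/subtraction keeps the fewest decimal places: 8.6 → 1 decimal place, 834.4373 → 4 decimal places, 899.2066 → 4 decimal places; limit is 1.
Rounded to 1 decimal place: 1742.2 g.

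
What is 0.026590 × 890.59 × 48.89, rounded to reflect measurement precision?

0.026590 × 890.59 × 48.89 = 1157.75373021…
Multiplication/division keeps the fewest significant figures: 0.026590 → 5 s.f., 890.59 → 5 s.f., 48.89 → 4 s.f.; limit is 4.
Rounded to 4 significant figures: 1158.

1158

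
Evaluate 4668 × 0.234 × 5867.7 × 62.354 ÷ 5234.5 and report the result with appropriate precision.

4668 × 0.234 × 5867.7 × 62.354 ÷ 5234.5 = 76349.0646133…
Multiplication/division keeps the fewest significant figures: 4668 → 4 s.f., 0.234 → 3 s.f., 5867.7 → 5 s.f., 62.354 → 5 s.f., 5234.5 → 5 s.f.; limit is 3.
Rounded to 3 significant figures: 7.63 × 10⁴.

7.63 × 10⁴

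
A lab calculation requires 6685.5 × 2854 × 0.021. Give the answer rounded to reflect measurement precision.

6685.5 × 2854 × 0.021 = 400688.757
Multiplication/division keeps the fewest significant figures: 6685.5 → 5 s.f., 2854 → 4 s.f., 0.021 → 2 s.f.; limit is 2.
Rounded to 2 significant figures: 4.0 × 10⁵.

4.0 × 10⁵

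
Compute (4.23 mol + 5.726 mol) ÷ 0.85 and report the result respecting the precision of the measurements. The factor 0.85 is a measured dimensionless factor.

4.23 mol + 5.726 mol = 9.956 mol; the sum is limited to 2 decimal places (3 s.f.).
Carrying full precision, 9.956 ÷ 0.85 = 11.7129411765… mol; 0.85 has 2 s.f., so the result keeps min(3, 2) = 2 s.f.
Rounded to 2 significant figures: 12 mol.

12 mol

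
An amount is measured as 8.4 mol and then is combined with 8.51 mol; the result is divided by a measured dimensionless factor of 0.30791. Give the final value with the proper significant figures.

54.9 mol

8.4 mol + 8.51 mol = 16.91 mol; the sum is limited to 1 decimal place (3 s.f.).
Carrying full precision, 16.91 ÷ 0.30791 = 54.9186450586… mol; 0.30791 has 5 s.f., so the result keeps min(3, 5) = 3 s.f.
Rounded to 3 significant figures: 54.9 mol.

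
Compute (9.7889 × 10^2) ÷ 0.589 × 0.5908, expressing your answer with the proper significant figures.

(9.7889 × 10^2) ÷ 0.589 × 0.5908 = 981.881514431…
Multiplication/division keeps the fewest significant figures: 9.7889 × 10^2 → 5 s.f., 0.589 → 3 s.f., 0.5908 → 4 s.f.; limit is 3.
Rounded to 3 significant figures: 982.

982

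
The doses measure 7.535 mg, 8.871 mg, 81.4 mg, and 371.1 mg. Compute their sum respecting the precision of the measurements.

7.535 mg + 8.871 mg + 81.4 mg + 371.1 mg = 468.906 mg.
Addition/subtraction keeps the fewest decimal places: 7.535 → 3 decimal places, 8.871 → 3 decimal places, 81.4 → 1 decimal place, 371.1 → 1 decimal place; limit is 1.
Rounded to 1 decimal place: 468.9 mg.

468.9 mg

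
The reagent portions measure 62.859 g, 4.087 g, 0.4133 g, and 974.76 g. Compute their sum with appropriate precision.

62.859 g + 4.087 g + 0.4133 g + 974.76 g = 1042.1193 g.
Addition/subtraction keeps the fewest decimal places: 62.859 → 3 decimal places, 4.087 → 3 decimal places, 0.4133 → 4 decimal places, 974.76 → 2 decimal places; limit is 2.
Rounded to 2 decimal places: 1042.12 g.

1042.12 g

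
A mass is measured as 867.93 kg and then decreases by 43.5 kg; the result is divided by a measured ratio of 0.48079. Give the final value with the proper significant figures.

867.93 kg − 43.5 kg = 824.43 kg; the difference is limited to 1 decimal place (4 s.f.).
Carrying full precision, 824.43 ÷ 0.48079 = 1714.74032322… kg; 0.48079 has 5 s.f., so the result keeps min(4, 5) = 4 s.f.
Rounded to 4 significant figures: 1715 kg.

1715 kg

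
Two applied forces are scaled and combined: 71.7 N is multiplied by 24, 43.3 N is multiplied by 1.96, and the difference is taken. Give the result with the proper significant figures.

1.6 × 10^3 N

71.7 × 24 = 1720.8 → 1.7 × 10^3 N (2 s.f., last digit at the 10^2 place).
43.3 × 1.96 = 84.868 → 84.9 N (3 s.f., last digit at the 10^-1 place).
Difference: 1635.932 N; keep the coarser place, 10^2.
Result: 1.6 × 10^3 N.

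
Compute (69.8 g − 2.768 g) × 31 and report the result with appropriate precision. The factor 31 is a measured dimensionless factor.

69.8 g − 2.768 g = 67.032 g; the difference is limited to 1 decimal place (3 s.f.).
Carrying full precision, 67.032 × 31 = 2077.992 g; 31 has 2 s.f., so the result keeps min(3, 2) = 2 s.f.
Rounded to 2 significant figures: 2.1 × 10^3 g.

2.1 × 10^3 g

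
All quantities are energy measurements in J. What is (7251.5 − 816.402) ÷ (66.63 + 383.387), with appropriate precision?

14.300

7251.5 − 816.402 = 6435.098, limited to 1 d.p. → 5 s.f.; 66.63 + 383.387 = 450.017, limited to 2 d.p. → 5 s.f.
Carrying full precision, 6435.098 ÷ 450.017 = 14.2996775677…; keep min(5, 5) = 5 s.f.
Rounded to 5 significant figures: 14.300.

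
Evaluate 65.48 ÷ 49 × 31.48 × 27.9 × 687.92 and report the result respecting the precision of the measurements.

65.48 ÷ 49 × 31.48 × 27.9 × 687.92 = 807401.31725…
Multiplication/division keeps the fewest significant figures: 65.48 → 4 s.f., 49 → 2 s.f., 31.48 → 4 s.f., 27.9 → 3 s.f., 687.92 → 5 s.f.; limit is 2.
Rounded to 2 significant figures: 8.1 × 10^5.

8.1 × 10^5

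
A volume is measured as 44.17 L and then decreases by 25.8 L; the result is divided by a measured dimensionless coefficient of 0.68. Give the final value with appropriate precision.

27 L

44.17 L − 25.8 L = 18.37 L; the difference is limited to 1 decimal place (3 s.f.).
Carrying full precision, 18.37 ÷ 0.68 = 27.0147058824… L; 0.68 has 2 s.f., so the result keeps min(3, 2) = 2 s.f.
Rounded to 2 significant figures: 27 L.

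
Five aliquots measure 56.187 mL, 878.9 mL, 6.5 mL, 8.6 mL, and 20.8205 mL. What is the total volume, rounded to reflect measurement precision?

56.187 mL + 878.9 mL + 6.5 mL + 8.6 mL + 20.8205 mL = 971.0075 mL.
Addition/subtraction keeps the fewest decimal places: 56.187 → 3 decimal places, 878.9 → 1 decimal place, 6.5 → 1 decimal place, 8.6 → 1 decimal place, 20.8205 → 4 decimal places; limit is 1.
Rounded to 1 decimal place: 971.0 mL.

971.0 mL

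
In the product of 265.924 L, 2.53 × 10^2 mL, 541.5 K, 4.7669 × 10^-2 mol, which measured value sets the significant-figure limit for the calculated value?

265.924 L → 6 s.f.; 2.53 × 10^2 mL → 3 s.f.; 541.5 K → 4 s.f.; 4.7669 × 10^-2 mol → 5 s.f.
The fewest is 3 significant figures, from 2.53 × 10^2 mL.

2.53 × 10^2 mL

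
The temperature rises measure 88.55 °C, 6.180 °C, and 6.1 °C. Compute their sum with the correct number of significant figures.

88.55 °C + 6.180 °C + 6.1 °C = 100.830 °C.
Addition/subtraction keeps the fewest decimal places: 88.55 → 2 decimal places, 6.180 → 3 decimal places, 6.1 → 1 decimal place; limit is 1.
Rounded to 1 decimal place: 100.8 °C.

100.8 °C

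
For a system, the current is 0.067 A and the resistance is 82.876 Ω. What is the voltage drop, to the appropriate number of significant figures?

voltage drop = 0.067 A × 82.876 Ω = 5.552692 V.
0.067 has 2 significant figures; 82.876 has 5.
Division/multiplication keeps the fewest: 2 significant figures.
Rounded: 5.6 V.

5.6 V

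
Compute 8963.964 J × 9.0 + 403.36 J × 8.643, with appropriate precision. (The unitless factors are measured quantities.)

8.4 × 10^4 J

8963.964 × 9.0 = 80675.676 → 8.1 × 10^4 J (2 s.f., last digit at the 10^3 place).
403.36 × 8.643 = 3486.24048 → 3486 J (4 s.f., last digit at the 10^0 place).
Sum: 84161.91648 J; keep the coarser place, 10^3.
Result: 8.4 × 10^4 J.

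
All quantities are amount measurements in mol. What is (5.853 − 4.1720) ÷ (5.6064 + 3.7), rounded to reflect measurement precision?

5.853 − 4.1720 = 1.6810, limited to 3 d.p. → 4 s.f.; 5.6064 + 3.7 = 9.3064, limited to 1 d.p. → 2 s.f.
Carrying full precision, 1.6810 ÷ 9.3064 = 0.180628384767…; keep min(4, 2) = 2 s.f.
Rounded to 2 significant figures: 0.18.

0.18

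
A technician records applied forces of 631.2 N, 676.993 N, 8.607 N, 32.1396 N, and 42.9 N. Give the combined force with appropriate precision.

1391.8 N

631.2 N + 676.993 N + 8.607 N + 32.1396 N + 42.9 N = 1391.8396 N.
Addition/subtraction keeps the fewest decimal places: 631.2 → 1 decimal place, 676.993 → 3 decimal places, 8.607 → 3 decimal places, 32.1396 → 4 decimal places, 42.9 → 1 decimal place; limit is 1.
Rounded to 1 decimal place: 1391.8 N.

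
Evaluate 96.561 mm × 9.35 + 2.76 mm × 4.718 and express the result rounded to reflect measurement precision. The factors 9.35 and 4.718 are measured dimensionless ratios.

916 mm

96.561 × 9.35 = 902.84535 → 9.03 × 10² mm (3 s.f., last digit at the 10^0 place).
2.76 × 4.718 = 13.02168 → 13.0 mm (3 s.f., last digit at the 10^-1 place).
Sum: 915.86703 mm; keep the coarser place, 10^0.
Result: 916 mm.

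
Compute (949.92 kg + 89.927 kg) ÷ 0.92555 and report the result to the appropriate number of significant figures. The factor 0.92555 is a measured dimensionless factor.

1123.5 kg

949.92 kg + 89.927 kg = 1039.847 kg; the sum is limited to 2 decimal places (6 s.f.).
Carrying full precision, 1039.847 ÷ 0.92555 = 1123.4908973… kg; 0.92555 has 5 s.f., so the result keeps min(6, 5) = 5 s.f.
Rounded to 5 significant figures: 1123.5 kg.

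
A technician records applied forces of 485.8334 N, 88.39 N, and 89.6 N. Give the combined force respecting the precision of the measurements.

663.8 N

485.8334 N + 88.39 N + 89.6 N = 663.8234 N.
Addition/subtraction keeps the fewest decimal places: 485.8334 → 4 decimal places, 88.39 → 2 decimal places, 89.6 → 1 decimal place; limit is 1.
Rounded to 1 decimal place: 663.8 N.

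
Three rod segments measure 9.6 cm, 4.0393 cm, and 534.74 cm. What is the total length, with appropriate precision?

9.6 cm + 4.0393 cm + 534.74 cm = 548.3793 cm.
Addition/subtraction keeps the fewest decimal places: 9.6 → 1 decimal place, 4.0393 → 4 decimal places, 534.74 → 2 decimal places; limit is 1.
Rounded to 1 decimal place: 548.4 cm.

548.4 cm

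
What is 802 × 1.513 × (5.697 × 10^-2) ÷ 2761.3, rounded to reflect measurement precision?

0.0250

802 × 1.513 × (5.697 × 10^-2) ÷ 2761.3 = 0.0250349035672…
Multiplication/division keeps the fewest significant figures: 802 → 3 s.f., 1.513 → 4 s.f., 5.697 × 10^-2 → 4 s.f., 2761.3 → 5 s.f.; limit is 3.
Rounded to 3 significant figures: 0.0250.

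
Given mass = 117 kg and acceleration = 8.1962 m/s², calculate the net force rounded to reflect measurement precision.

959 N

net force = 117 kg × 8.1962 m/s² = 958.9554 N.
117 has 3 significant figures; 8.1962 has 5.
Division/multiplication keeps the fewest: 3 significant figures.
Rounded: 959 N.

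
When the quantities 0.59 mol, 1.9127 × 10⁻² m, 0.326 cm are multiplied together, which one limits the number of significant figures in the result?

0.59 mol → 2 s.f.; 1.9127 × 10⁻² m → 5 s.f.; 0.326 cm → 3 s.f.
The fewest is 2 significant figures, from 0.59 mol.

0.59 mol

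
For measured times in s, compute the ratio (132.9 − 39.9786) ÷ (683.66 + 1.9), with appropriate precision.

132.9 − 39.9786 = 92.9214, limited to 1 d.p. → 3 s.f.; 683.66 + 1.9 = 685.56, limited to 1 d.p. → 4 s.f.
Carrying full precision, 92.9214 ÷ 685.56 = 0.135540871696…; keep min(3, 4) = 3 s.f.
Rounded to 3 significant figures: 0.136.

0.136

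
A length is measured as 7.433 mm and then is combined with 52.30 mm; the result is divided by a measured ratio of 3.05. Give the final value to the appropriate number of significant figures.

7.433 mm + 52.30 mm = 59.733 mm; the sum is limited to 2 decimal places (4 s.f.).
Carrying full precision, 59.733 ÷ 3.05 = 19.5845901639… mm; 3.05 has 3 s.f., so the result keeps min(4, 3) = 3 s.f.
Rounded to 3 significant figures: 19.6 mm.

19.6 mm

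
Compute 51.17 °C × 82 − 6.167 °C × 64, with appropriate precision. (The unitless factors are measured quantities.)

51.17 × 82 = 4195.94 → 4.2 × 10^3 °C (2 s.f., last digit at the 10^2 place).
6.167 × 64 = 394.688 → 3.9 × 10^2 °C (2 s.f., last digit at the 10^1 place).
Difference: 3801.252 °C; keep the coarser place, 10^2.
Result: 3.8 × 10^3 °C.

3.8 × 10^3 °C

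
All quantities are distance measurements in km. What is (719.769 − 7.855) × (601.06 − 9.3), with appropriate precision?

4.213 × 10⁵ km²

719.769 − 7.855 = 711.914, limited to 3 d.p. → 6 s.f.; 601.06 − 9.3 = 591.76, limited to 1 d.p. → 4 s.f.
Carrying full precision, 711.914 × 591.76 = 421282.22864; keep min(6, 4) = 4 s.f.
Rounded to 4 significant figures: 4.213 × 10⁵ km².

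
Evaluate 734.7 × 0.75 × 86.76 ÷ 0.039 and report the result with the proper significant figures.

734.7 × 0.75 × 86.76 ÷ 0.039 = 1225818.69231…
Multiplication/division keeps the fewest significant figures: 734.7 → 4 s.f., 0.75 → 2 s.f., 86.76 → 4 s.f., 0.039 → 2 s.f.; limit is 2.
Rounded to 2 significant figures: 1.2 × 10^6.

1.2 × 10^6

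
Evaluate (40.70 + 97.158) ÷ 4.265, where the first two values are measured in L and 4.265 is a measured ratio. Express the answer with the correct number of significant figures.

40.70 L + 97.158 L = 137.858 L; the sum is limited to 2 decimal places (5 s.f.).
Carrying full precision, 137.858 ÷ 4.265 = 32.323094959… L; 4.265 has 4 s.f., so the result keeps min(5, 4) = 4 s.f.
Rounded to 4 significant figures: 32.32 L.

32.32 L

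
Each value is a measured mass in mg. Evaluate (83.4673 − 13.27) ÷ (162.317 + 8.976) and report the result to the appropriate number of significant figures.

0.4098

83.4673 − 13.27 = 70.1973, limited to 2 d.p. → 4 s.f.; 162.317 + 8.976 = 171.293, limited to 3 d.p. → 6 s.f.
Carrying full precision, 70.1973 ÷ 171.293 = 0.409808340096…; keep min(4, 6) = 4 s.f.
Rounded to 4 significant figures: 0.4098.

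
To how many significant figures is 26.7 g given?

3

26.7: every digit is nonzero and significant.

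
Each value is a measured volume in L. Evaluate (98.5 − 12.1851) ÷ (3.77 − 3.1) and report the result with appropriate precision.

98.5 − 12.1851 = 86.3149, limited to 1 d.p. → 3 s.f.; 3.77 − 3.1 = 0.67, limited to 1 d.p. → 1 s.f.
Carrying full precision, 86.3149 ÷ 0.67 = 128.828208955…; keep min(3, 1) = 1 s.f.
Rounded to 1 significant figure: 1 × 10².

1 × 10²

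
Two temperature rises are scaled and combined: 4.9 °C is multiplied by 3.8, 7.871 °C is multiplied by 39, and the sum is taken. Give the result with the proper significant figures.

4.9 × 3.8 = 18.62 → 19 °C (2 s.f., last digit at the 10^0 place).
7.871 × 39 = 306.969 → 3.1 × 10^2 °C (2 s.f., last digit at the 10^1 place).
Sum: 325.589 °C; keep the coarser place, 10^1.
Result: 3.3 × 10^2 °C.

3.3 × 10^2 °C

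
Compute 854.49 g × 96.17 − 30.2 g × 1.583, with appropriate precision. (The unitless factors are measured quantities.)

8.213 × 10^4 g

854.49 × 96.17 = 82176.3033 → 8.218 × 10^4 g (4 s.f., last digit at the 10^1 place).
30.2 × 1.583 = 47.8066 → 47.8 g (3 s.f., last digit at the 10^-1 place).
Difference: 82128.4967 g; keep the coarser place, 10^1.
Result: 8.213 × 10^4 g.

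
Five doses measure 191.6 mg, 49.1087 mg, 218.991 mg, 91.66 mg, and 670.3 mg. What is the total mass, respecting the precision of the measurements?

191.6 mg + 49.1087 mg + 218.991 mg + 91.66 mg + 670.3 mg = 1221.6597 mg.
Addition/subtraction keeps the fewest decimal places: 191.6 → 1 decimal place, 49.1087 → 4 decimal places, 218.991 → 3 decimal places, 91.66 → 2 decimal places, 670.3 → 1 decimal place; limit is 1.
Rounded to 1 decimal place: 1221.7 mg.

1221.7 mg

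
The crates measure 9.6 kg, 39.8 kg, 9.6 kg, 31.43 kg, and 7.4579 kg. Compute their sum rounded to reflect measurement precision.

9.6 kg + 39.8 kg + 9.6 kg + 31.43 kg + 7.4579 kg = 97.8879 kg.
Addition/subtraction keeps the fewest decimal places: 9.6 → 1 decimal place, 39.8 → 1 decimal place, 9.6 → 1 decimal place, 31.43 → 2 decimal places, 7.4579 → 4 decimal places; limit is 1.
Rounded to 1 decimal place: 97.9 kg.

97.9 kg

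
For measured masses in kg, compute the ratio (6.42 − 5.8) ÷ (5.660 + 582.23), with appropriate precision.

6.42 − 5.8 = 0.62, limited to 1 d.p. → 1 s.f.; 5.660 + 582.23 = 587.890, limited to 2 d.p. → 5 s.f.
Carrying full precision, 0.62 ÷ 587.890 = 0.00105461906139…; keep min(1, 5) = 1 s.f.
Rounded to 1 significant figure: 0.001.

0.001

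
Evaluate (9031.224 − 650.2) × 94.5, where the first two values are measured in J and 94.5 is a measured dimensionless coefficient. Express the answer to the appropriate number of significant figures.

7.92 × 10^5 J

9031.224 J − 650.2 J = 8381.024 J; the difference is limited to 1 decimal place (5 s.f.).
Carrying full precision, 8381.024 × 94.5 = 792006.768 J; 94.5 has 3 s.f., so the result keeps min(5, 3) = 3 s.f.
Rounded to 3 significant figures: 7.92 × 10^5 J.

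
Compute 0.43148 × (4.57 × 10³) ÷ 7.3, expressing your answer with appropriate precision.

2.7 × 10²

0.43148 × (4.57 × 10³) ÷ 7.3 = 270.11830137…
Multiplication/division keeps the fewest significant figures: 0.43148 → 5 s.f., 4.57 × 10³ → 3 s.f., 7.3 → 2 s.f.; limit is 2.
Rounded to 2 significant figures: 2.7 × 10².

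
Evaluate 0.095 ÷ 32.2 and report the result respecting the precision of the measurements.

0.095 ÷ 32.2 = 0.00295031055901…
Multiplication/division keeps the fewest significant figures: 0.095 → 2 s.f., 32.2 → 3 s.f.; limit is 2.
Rounded to 2 significant figures: 0.0030.

0.0030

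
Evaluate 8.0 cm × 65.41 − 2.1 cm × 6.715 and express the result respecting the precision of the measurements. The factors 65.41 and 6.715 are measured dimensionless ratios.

8.0 × 65.41 = 523.28 → 5.2 × 10^2 cm (2 s.f., last digit at the 10^1 place).
2.1 × 6.715 = 14.1015 → 14 cm (2 s.f., last digit at the 10^0 place).
Difference: 509.1785 cm; keep the coarser place, 10^1.
Result: 5.1 × 10^2 cm.

5.1 × 10^2 cm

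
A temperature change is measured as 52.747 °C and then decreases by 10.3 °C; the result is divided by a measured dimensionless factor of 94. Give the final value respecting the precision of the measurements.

52.747 °C − 10.3 °C = 42.447 °C; the difference is limited to 1 decimal place (3 s.f.).
Carrying full precision, 42.447 ÷ 94 = 0.451563829787… °C; 94 has 2 s.f., so the result keeps min(3, 2) = 2 s.f.
Rounded to 2 significant figures: 0.45 °C.

0.45 °C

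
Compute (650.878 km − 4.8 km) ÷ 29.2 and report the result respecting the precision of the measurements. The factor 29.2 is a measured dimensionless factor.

650.878 km − 4.8 km = 646.078 km; the difference is limited to 1 decimal place (4 s.f.).
Carrying full precision, 646.078 ÷ 29.2 = 22.1259589041… km; 29.2 has 3 s.f., so the result keeps min(4, 3) = 3 s.f.
Rounded to 3 significant figures: 22.1 km.

22.1 km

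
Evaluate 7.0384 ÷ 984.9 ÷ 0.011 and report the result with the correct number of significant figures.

0.65

7.0384 ÷ 984.9 ÷ 0.011 = 0.649664479089…
Multiplication/division keeps the fewest significant figures: 7.0384 → 5 s.f., 984.9 → 4 s.f., 0.011 → 2 s.f.; limit is 2.
Rounded to 2 significant figures: 0.65.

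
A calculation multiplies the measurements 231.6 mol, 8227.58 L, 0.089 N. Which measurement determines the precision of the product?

0.089 N

231.6 mol → 4 s.f.; 8227.58 L → 6 s.f.; 0.089 N → 2 s.f.
The fewest is 2 significant figures, from 0.089 N.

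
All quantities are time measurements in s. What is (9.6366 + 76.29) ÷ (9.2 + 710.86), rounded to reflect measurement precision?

9.6366 + 76.29 = 85.9266, limited to 2 d.p. → 4 s.f.; 9.2 + 710.86 = 720.06, limited to 1 d.p. → 4 s.f.
Carrying full precision, 85.9266 ÷ 720.06 = 0.11933255562…; keep min(4, 4) = 4 s.f.
Rounded to 4 significant figures: 0.1193.

0.1193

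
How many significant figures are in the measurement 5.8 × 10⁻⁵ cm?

5.8 × 10⁻⁵: in scientific notation every digit of the coefficient is significant.

2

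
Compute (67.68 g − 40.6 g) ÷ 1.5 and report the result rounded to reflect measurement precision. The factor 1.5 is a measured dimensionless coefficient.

18 g

67.68 g − 40.6 g = 27.08 g; the difference is limited to 1 decimal place (3 s.f.).
Carrying full precision, 27.08 ÷ 1.5 = 18.0533333333… g; 1.5 has 2 s.f., so the result keeps min(3, 2) = 2 s.f.
Rounded to 2 significant figures: 18 g.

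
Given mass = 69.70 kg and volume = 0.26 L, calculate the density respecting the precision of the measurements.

2.7 × 10² kg/L

density = 69.70 kg ÷ 0.26 L = 268.076923077… kg/L.
69.70 has 4 significant figures; 0.26 has 2.
Division/multiplication keeps the fewest: 2 significant figures.
Rounded: 2.7 × 10² kg/L.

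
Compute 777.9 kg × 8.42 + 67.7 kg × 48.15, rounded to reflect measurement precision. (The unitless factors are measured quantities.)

777.9 × 8.42 = 6549.918 → 6.55 × 10³ kg (3 s.f., last digit at the 10^1 place).
67.7 × 48.15 = 3259.755 → 3.26 × 10³ kg (3 s.f., last digit at the 10^1 place).
Sum: 9809.673 kg; keep the coarser place, 10^1.
Result: 9.81 × 10³ kg.

9.81 × 10³ kg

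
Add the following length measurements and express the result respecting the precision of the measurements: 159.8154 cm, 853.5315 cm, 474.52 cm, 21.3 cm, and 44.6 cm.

159.8154 cm + 853.5315 cm + 474.52 cm + 21.3 cm + 44.6 cm = 1553.7669 cm.
Addition/subtraction keeps the fewest decimal places: 159.8154 → 4 decimal places, 853.5315 → 4 decimal places, 474.52 → 2 decimal places, 21.3 → 1 decimal place, 44.6 → 1 decimal place; limit is 1.
Rounded to 1 decimal place: 1.5538 × 10³ cm.

1.5538 × 10³ cm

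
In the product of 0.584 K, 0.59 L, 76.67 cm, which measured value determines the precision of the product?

0.584 K → 3 s.f.; 0.59 L → 2 s.f.; 76.67 cm → 4 s.f.
The fewest is 2 significant figures, from 0.59 L.

0.59 L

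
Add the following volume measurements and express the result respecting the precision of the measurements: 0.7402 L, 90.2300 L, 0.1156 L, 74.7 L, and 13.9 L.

179.7 L

0.7402 L + 90.2300 L + 0.1156 L + 74.7 L + 13.9 L = 179.6858 L.
Addition/subtraction keeps the fewest decimal places: 0.7402 → 4 decimal places, 90.2300 → 4 decimal places, 0.1156 → 4 decimal places, 74.7 → 1 decimal place, 13.9 → 1 decimal place; limit is 1.
Rounded to 1 decimal place: 179.7 L.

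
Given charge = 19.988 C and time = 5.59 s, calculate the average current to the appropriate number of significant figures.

3.58 A

average current = 19.988 C ÷ 5.59 s = 3.57567084079… A.
19.988 has 5 significant figures; 5.59 has 3.
Division/multiplication keeps the fewest: 3 significant figures.
Rounded: 3.58 A.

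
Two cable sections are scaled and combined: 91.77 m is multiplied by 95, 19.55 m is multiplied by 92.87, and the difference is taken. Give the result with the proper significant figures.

91.77 × 95 = 8718.15 → 8.7 × 10³ m (2 s.f., last digit at the 10^2 place).
19.55 × 92.87 = 1815.6085 → 1816 m (4 s.f., last digit at the 10^0 place).
Difference: 6902.5415 m; keep the coarser place, 10^2.
Result: 6.9 × 10³ m.

6.9 × 10³ m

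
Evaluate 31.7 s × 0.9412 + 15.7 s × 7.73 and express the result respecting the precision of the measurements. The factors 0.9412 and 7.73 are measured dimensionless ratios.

151 s

31.7 × 0.9412 = 29.83604 → 29.8 s (3 s.f., last digit at the 10^-1 place).
15.7 × 7.73 = 121.361 → 121 s (3 s.f., last digit at the 10^0 place).
Sum: 151.19704 s; keep the coarser place, 10^0.
Result: 151 s.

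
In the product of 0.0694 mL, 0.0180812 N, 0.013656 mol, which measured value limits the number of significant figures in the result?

0.0694 mL → 3 s.f.; 0.0180812 N → 6 s.f.; 0.013656 mol → 5 s.f.
The fewest is 3 significant figures, from 0.0694 mL.

0.0694 mL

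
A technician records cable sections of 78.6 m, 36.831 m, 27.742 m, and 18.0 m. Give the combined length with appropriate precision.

78.6 m + 36.831 m + 27.742 m + 18.0 m = 161.173 m.
Addition/subtraction keeps the fewest decimal places: 78.6 → 1 decimal place, 36.831 → 3 decimal places, 27.742 → 3 decimal places, 18.0 → 1 decimal place; limit is 1.
Rounded to 1 decimal place: 161.2 m.

161.2 m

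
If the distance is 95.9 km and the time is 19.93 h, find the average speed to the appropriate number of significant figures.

average speed = 95.9 km ÷ 19.93 h = 4.81184144506… km/h.
95.9 has 3 significant figures; 19.93 has 4.
Division/multiplication keeps the fewest: 3 significant figures.
Rounded: 4.81 km/h.

4.81 km/h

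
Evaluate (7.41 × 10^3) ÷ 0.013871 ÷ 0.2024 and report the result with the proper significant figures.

(7.41 × 10^3) ÷ 0.013871 ÷ 0.2024 = 2639367.88528…
Multiplication/division keeps the fewest significant figures: 7.41 × 10^3 → 3 s.f., 0.013871 → 5 s.f., 0.2024 → 4 s.f.; limit is 3.
Rounded to 3 significant figures: 2.64 × 10^6.

2.64 × 10^6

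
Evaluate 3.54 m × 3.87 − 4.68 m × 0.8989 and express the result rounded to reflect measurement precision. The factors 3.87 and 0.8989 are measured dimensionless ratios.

3.54 × 3.87 = 13.6998 → 13.7 m (3 s.f., last digit at the 10^-1 place).
4.68 × 0.8989 = 4.206852 → 4.21 m (3 s.f., last digit at the 10^-2 place).
Difference: 9.492948 m; keep the coarser place, 10^-1.
Result: 9.5 m.

9.5 m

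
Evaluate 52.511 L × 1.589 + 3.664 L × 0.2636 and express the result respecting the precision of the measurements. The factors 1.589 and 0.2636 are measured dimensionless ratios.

52.511 × 1.589 = 83.439979 → 83.44 L (4 s.f., last digit at the 10^-2 place).
3.664 × 0.2636 = 0.9658304 → 0.9658 L (4 s.f., last digit at the 10^-4 place).
Sum: 84.4058094 L; keep the coarser place, 10^-2.
Result: 84.41 L.

84.41 L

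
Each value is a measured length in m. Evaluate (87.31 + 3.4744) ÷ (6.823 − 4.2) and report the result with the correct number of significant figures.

87.31 + 3.4744 = 90.7844, limited to 2 d.p. → 4 s.f.; 6.823 − 4.2 = 2.623, limited to 1 d.p. → 2 s.f.
Carrying full precision, 90.7844 ÷ 2.623 = 34.6109035456…; keep min(4, 2) = 2 s.f.
Rounded to 2 significant figures: 35.

35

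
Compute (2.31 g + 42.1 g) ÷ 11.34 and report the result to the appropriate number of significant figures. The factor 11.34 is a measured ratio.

3.92 g

2.31 g + 42.1 g = 44.41 g; the sum is limited to 1 decimal place (3 s.f.).
Carrying full precision, 44.41 ÷ 11.34 = 3.91622574956… g; 11.34 has 4 s.f., so the result keeps min(3, 4) = 3 s.f.
Rounded to 3 significant figures: 3.92 g.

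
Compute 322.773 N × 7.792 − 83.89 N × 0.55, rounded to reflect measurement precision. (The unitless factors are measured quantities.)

322.773 × 7.792 = 2515.047216 → 2.515 × 10^3 N (4 s.f., last digit at the 10^0 place).
83.89 × 0.55 = 46.1395 → 46 N (2 s.f., last digit at the 10^0 place).
Difference: 2468.907716 N; keep the coarser place, 10^0.
Result: 2469 N.

2469 N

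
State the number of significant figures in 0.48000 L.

5

0.48000: leading zeros are not significant; trailing zeros after a decimal point are significant.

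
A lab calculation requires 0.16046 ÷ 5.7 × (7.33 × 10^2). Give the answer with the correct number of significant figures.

0.16046 ÷ 5.7 × (7.33 × 10^2) = 20.6345929825…
Multiplication/division keeps the fewest significant figures: 0.16046 → 5 s.f., 5.7 → 2 s.f., 7.33 × 10^2 → 3 s.f.; limit is 2.
Rounded to 2 significant figures: 21.

21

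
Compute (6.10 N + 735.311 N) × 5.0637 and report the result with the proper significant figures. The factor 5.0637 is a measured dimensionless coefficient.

3754.3 N

6.10 N + 735.311 N = 741.411 N; the sum is limited to 2 decimal places (5 s.f.).
Carrying full precision, 741.411 × 5.0637 = 3754.2828807 N; 5.0637 has 5 s.f., so the result keeps min(5, 5) = 5 s.f.
Rounded to 5 significant figures: 3754.3 N.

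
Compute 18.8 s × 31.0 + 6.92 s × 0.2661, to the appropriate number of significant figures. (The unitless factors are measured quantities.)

585 s

18.8 × 31.0 = 582.8 → 583 s (3 s.f., last digit at the 10^0 place).
6.92 × 0.2661 = 1.841412 → 1.84 s (3 s.f., last digit at the 10^-2 place).
Sum: 584.641412 s; keep the coarser place, 10^0.
Result: 585 s.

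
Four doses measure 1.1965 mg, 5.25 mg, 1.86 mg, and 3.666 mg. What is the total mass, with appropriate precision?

1.1965 mg + 5.25 mg + 1.86 mg + 3.666 mg = 11.9725 mg.
Addition/subtraction keeps the fewest decimal places: 1.1965 → 4 decimal places, 5.25 → 2 decimal places, 1.86 → 2 decimal places, 3.666 → 3 decimal places; limit is 2.
Rounded to 2 decimal places: 11.97 mg.

11.97 mg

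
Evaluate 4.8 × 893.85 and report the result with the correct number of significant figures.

4.8 × 893.85 = 4290.48
Multiplication/division keeps the fewest significant figures: 4.8 → 2 s.f., 893.85 → 5 s.f.; limit is 2.
Rounded to 2 significant figures: 4.3 × 10³.

4.3 × 10³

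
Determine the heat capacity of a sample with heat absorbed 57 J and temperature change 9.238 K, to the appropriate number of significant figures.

6.2 J/K

heat capacity = 57 J ÷ 9.238 K = 6.17016670275… J/K.
57 has 2 significant figures; 9.238 has 4.
Division/multiplication keeps the fewest: 2 significant figures.
Rounded: 6.2 J/K.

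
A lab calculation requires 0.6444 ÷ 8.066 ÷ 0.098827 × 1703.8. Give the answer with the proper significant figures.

0.6444 ÷ 8.066 ÷ 0.098827 × 1703.8 = 1377.33732226…
Multiplication/division keeps the fewest significant figures: 0.6444 → 4 s.f., 8.066 → 4 s.f., 0.098827 → 5 s.f., 1703.8 → 5 s.f.; limit is 4.
Rounded to 4 significant figures: 1.377 × 10^3.

1.377 × 10^3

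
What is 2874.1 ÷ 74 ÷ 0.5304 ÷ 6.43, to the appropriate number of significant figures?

11

2874.1 ÷ 74 ÷ 0.5304 ÷ 6.43 = 11.3882152351…
Multiplication/division keeps the fewest significant figures: 2874.1 → 5 s.f., 74 → 2 s.f., 0.5304 → 4 s.f., 6.43 → 3 s.f.; limit is 2.
Rounded to 2 significant figures: 11.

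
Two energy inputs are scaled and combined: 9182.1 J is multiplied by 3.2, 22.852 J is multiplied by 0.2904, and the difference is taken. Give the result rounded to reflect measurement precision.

9182.1 × 3.2 = 29382.72 → 2.9 × 10⁴ J (2 s.f., last digit at the 10^3 place).
22.852 × 0.2904 = 6.6362208 → 6.636 J (4 s.f., last digit at the 10^-3 place).
Difference: 29376.0837792 J; keep the coarser place, 10^3.
Result: 2.9 × 10⁴ J.

2.9 × 10⁴ J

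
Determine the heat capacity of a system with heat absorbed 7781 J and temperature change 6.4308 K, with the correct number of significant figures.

1210. J/K

heat capacity = 7781 J ÷ 6.4308 K = 1209.95832556… J/K.
7781 has 4 significant figures; 6.4308 has 5.
Division/multiplication keeps the fewest: 4 significant figures.
Rounded: 1210. J/K.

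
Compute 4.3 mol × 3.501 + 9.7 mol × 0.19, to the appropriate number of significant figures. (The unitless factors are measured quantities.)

17 mol

4.3 × 3.501 = 15.0543 → 15 mol (2 s.f., last digit at the 10^0 place).
9.7 × 0.19 = 1.843 → 1.8 mol (2 s.f., last digit at the 10^-1 place).
Sum: 16.8973 mol; keep the coarser place, 10^0.
Result: 17 mol.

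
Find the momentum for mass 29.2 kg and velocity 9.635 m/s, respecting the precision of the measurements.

281 kg·m/s

momentum = 29.2 kg × 9.635 m/s = 281.342 kg·m/s.
29.2 has 3 significant figures; 9.635 has 4.
Division/multiplication keeps the fewest: 3 significant figures.
Rounded: 281 kg·m/s.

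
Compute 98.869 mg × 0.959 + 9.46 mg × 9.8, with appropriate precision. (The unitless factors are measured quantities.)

188 mg

98.869 × 0.959 = 94.815371 → 94.8 mg (3 s.f., last digit at the 10^-1 place).
9.46 × 9.8 = 92.708 → 93 mg (2 s.f., last digit at the 10^0 place).
Sum: 187.523371 mg; keep the coarser place, 10^0.
Result: 188 mg.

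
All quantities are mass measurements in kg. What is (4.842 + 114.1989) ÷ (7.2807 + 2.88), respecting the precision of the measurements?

11.72

4.842 + 114.1989 = 119.0409, limited to 3 d.p. → 6 s.f.; 7.2807 + 2.88 = 10.1607, limited to 2 d.p. → 4 s.f.
Carrying full precision, 119.0409 ÷ 10.1607 = 11.7158168236…; keep min(6, 4) = 4 s.f.
Rounded to 4 significant figures: 11.72.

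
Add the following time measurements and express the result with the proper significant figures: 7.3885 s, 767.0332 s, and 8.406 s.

782.828 s

7.3885 s + 767.0332 s + 8.406 s = 782.8277 s.
Addition/subtraction keeps the fewest decimal places: 7.3885 → 4 decimal places, 767.0332 → 4 decimal places, 8.406 → 3 decimal places; limit is 3.
Rounded to 3 decimal places: 782.828 s.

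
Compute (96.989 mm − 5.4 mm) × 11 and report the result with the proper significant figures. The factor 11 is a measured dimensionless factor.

96.989 mm − 5.4 mm = 91.589 mm; the difference is limited to 1 decimal place (3 s.f.).
Carrying full precision, 91.589 × 11 = 1007.479 mm; 11 has 2 s.f., so the result keeps min(3, 2) = 2 s.f.
Rounded to 2 significant figures: 1.0 × 10^3 mm.

1.0 × 10^3 mm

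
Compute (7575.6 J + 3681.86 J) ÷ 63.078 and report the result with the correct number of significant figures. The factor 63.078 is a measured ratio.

1.7847 × 10^2 J

7575.6 J + 3681.86 J = 11257.46 J; the sum is limited to 1 decimal place (6 s.f.).
Carrying full precision, 11257.46 ÷ 63.078 = 178.4688798… J; 63.078 has 5 s.f., so the result keeps min(6, 5) = 5 s.f.
Rounded to 5 significant figures: 1.7847 × 10^2 J.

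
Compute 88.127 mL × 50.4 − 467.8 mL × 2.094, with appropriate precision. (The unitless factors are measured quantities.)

3.46 × 10³ mL

88.127 × 50.4 = 4441.6008 → 4.44 × 10³ mL (3 s.f., last digit at the 10^1 place).
467.8 × 2.094 = 979.5732 → 979.6 mL (4 s.f., last digit at the 10^-1 place).
Difference: 3462.0276 mL; keep the coarser place, 10^1.
Result: 3.46 × 10³ mL.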